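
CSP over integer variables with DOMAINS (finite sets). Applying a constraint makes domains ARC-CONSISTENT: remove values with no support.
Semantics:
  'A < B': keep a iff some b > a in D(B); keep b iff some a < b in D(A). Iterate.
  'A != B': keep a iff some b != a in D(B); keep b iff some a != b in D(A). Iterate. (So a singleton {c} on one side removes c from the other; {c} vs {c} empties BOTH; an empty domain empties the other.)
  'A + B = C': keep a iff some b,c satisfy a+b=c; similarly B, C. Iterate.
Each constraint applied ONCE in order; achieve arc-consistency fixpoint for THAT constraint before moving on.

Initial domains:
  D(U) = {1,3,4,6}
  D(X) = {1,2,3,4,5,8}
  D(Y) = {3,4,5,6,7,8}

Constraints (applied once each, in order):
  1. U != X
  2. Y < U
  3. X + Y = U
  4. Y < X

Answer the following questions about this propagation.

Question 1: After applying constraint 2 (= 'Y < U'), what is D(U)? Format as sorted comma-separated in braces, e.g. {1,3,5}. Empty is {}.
Answer: {4,6}

Derivation:
Constraint 1 (U != X) on D(U)={1,3,4,6} D(X)={1,2,3,4,5,8}: no change
Constraint 2 (Y < U) on D(Y)={3,4,5,6,7,8} D(U)={1,3,4,6}: Y {3,4,5,6,7,8}->{3,4,5}; U {1,3,4,6}->{4,6}
So after constraint 2: D(U) = {4,6}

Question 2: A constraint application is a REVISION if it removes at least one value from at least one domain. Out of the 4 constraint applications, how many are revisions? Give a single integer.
Constraint 1 (U != X) on D(U)={1,3,4,6} D(X)={1,2,3,4,5,8}: no change => not a revision
Constraint 2 (Y < U) on D(Y)={3,4,5,6,7,8} D(U)={1,3,4,6}: Y {3,4,5,6,7,8}->{3,4,5}; U {1,3,4,6}->{4,6} => REVISION
Constraint 3 (X + Y = U) on D(X)={1,2,3,4,5,8} D(Y)={3,4,5} D(U)={4,6}: X {1,2,3,4,5,8}->{1,2,3} => REVISION
Constraint 4 (Y < X) on D(Y)={3,4,5} D(X)={1,2,3}: Y {3,4,5}->{}; X {1,2,3}->{} => REVISION
Total revisions = 3

Answer: 3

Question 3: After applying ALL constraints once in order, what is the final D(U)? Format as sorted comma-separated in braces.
Constraint 1 (U != X) on D(U)={1,3,4,6} D(X)={1,2,3,4,5,8}: no change
Constraint 2 (Y < U) on D(Y)={3,4,5,6,7,8} D(U)={1,3,4,6}: Y {3,4,5,6,7,8}->{3,4,5}; U {1,3,4,6}->{4,6}
Constraint 3 (X + Y = U) on D(X)={1,2,3,4,5,8} D(Y)={3,4,5} D(U)={4,6}: X {1,2,3,4,5,8}->{1,2,3}
Constraint 4 (Y < X) on D(Y)={3,4,5} D(X)={1,2,3}: Y {3,4,5}->{}; X {1,2,3}->{}
So after all 4 constraints: D(U) = {4,6}

Answer: {4,6}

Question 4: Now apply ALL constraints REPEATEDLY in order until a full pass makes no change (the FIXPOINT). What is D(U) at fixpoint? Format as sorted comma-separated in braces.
pass 0 (initial): D(U)={1,3,4,6}
pass 1: U {1,3,4,6}->{4,6}; X {1,2,3,4,5,8}->{}; Y {3,4,5,6,7,8}->{}
pass 2: U {4,6}->{}
pass 3: no change
Fixpoint after 3 passes: D(U) = {}

Answer: {}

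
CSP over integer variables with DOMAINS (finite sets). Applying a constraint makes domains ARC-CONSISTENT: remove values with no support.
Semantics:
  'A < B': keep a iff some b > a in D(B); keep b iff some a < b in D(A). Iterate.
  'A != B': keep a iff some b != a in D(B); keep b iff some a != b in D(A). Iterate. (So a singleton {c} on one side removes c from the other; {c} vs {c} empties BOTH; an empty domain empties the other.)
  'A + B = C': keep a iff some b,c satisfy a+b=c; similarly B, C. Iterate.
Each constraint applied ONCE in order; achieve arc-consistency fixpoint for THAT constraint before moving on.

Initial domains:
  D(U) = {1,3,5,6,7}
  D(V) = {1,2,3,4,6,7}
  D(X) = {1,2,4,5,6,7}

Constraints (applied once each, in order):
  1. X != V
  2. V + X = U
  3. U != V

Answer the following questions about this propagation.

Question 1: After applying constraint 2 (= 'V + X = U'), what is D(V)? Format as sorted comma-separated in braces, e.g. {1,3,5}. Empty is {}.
Constraint 1 (X != V) on D(X)={1,2,4,5,6,7} D(V)={1,2,3,4,6,7}: no change
Constraint 2 (V + X = U) on D(V)={1,2,3,4,6,7} D(X)={1,2,4,5,6,7} D(U)={1,3,5,6,7}: V {1,2,3,4,6,7}->{1,2,3,4,6}; X {1,2,4,5,6,7}->{1,2,4,5,6}; U {1,3,5,6,7}->{3,5,6,7}
So after constraint 2: D(V) = {1,2,3,4,6}

Answer: {1,2,3,4,6}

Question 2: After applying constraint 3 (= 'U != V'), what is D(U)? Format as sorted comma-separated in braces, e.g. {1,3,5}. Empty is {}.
Answer: {3,5,6,7}

Derivation:
Constraint 1 (X != V) on D(X)={1,2,4,5,6,7} D(V)={1,2,3,4,6,7}: no change
Constraint 2 (V + X = U) on D(V)={1,2,3,4,6,7} D(X)={1,2,4,5,6,7} D(U)={1,3,5,6,7}: V {1,2,3,4,6,7}->{1,2,3,4,6}; X {1,2,4,5,6,7}->{1,2,4,5,6}; U {1,3,5,6,7}->{3,5,6,7}
Constraint 3 (U != V) on D(U)={3,5,6,7} D(V)={1,2,3,4,6}: no change
So after constraint 3: D(U) = {3,5,6,7}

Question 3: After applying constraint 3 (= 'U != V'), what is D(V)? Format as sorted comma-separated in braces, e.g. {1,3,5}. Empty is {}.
Constraint 1 (X != V) on D(X)={1,2,4,5,6,7} D(V)={1,2,3,4,6,7}: no change
Constraint 2 (V + X = U) on D(V)={1,2,3,4,6,7} D(X)={1,2,4,5,6,7} D(U)={1,3,5,6,7}: V {1,2,3,4,6,7}->{1,2,3,4,6}; X {1,2,4,5,6,7}->{1,2,4,5,6}; U {1,3,5,6,7}->{3,5,6,7}
Constraint 3 (U != V) on D(U)={3,5,6,7} D(V)={1,2,3,4,6}: no change
So after constraint 3: D(V) = {1,2,3,4,6}

Answer: {1,2,3,4,6}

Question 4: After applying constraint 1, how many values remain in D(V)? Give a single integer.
Constraint 1 (X != V) on D(X)={1,2,4,5,6,7} D(V)={1,2,3,4,6,7}: no change
So after constraint 1: D(V)={1,2,3,4,6,7}, size = 6

Answer: 6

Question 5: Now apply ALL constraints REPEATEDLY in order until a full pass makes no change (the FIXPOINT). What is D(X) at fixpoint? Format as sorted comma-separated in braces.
Answer: {1,2,4,5,6}

Derivation:
pass 0 (initial): D(X)={1,2,4,5,6,7}
pass 1: U {1,3,5,6,7}->{3,5,6,7}; V {1,2,3,4,6,7}->{1,2,3,4,6}; X {1,2,4,5,6,7}->{1,2,4,5,6}
pass 2: no change
Fixpoint after 2 passes: D(X) = {1,2,4,5,6}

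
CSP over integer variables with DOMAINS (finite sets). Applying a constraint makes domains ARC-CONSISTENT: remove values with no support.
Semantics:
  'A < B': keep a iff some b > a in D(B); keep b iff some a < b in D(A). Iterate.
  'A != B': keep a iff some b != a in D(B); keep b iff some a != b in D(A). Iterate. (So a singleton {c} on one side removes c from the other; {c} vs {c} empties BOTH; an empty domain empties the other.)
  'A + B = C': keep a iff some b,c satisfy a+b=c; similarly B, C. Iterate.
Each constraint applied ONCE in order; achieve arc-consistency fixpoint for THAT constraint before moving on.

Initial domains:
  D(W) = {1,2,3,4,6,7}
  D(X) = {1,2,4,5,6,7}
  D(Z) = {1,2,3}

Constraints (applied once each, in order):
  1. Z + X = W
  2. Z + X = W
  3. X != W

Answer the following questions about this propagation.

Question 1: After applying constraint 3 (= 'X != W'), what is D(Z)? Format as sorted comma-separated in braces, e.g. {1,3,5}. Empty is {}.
Constraint 1 (Z + X = W) on D(Z)={1,2,3} D(X)={1,2,4,5,6,7} D(W)={1,2,3,4,6,7}: X {1,2,4,5,6,7}->{1,2,4,5,6}; W {1,2,3,4,6,7}->{2,3,4,6,7}
Constraint 2 (Z + X = W) on D(Z)={1,2,3} D(X)={1,2,4,5,6} D(W)={2,3,4,6,7}: no change
Constraint 3 (X != W) on D(X)={1,2,4,5,6} D(W)={2,3,4,6,7}: no change
So after constraint 3: D(Z) = {1,2,3}

Answer: {1,2,3}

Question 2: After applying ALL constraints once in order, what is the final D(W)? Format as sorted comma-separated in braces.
Answer: {2,3,4,6,7}

Derivation:
Constraint 1 (Z + X = W) on D(Z)={1,2,3} D(X)={1,2,4,5,6,7} D(W)={1,2,3,4,6,7}: X {1,2,4,5,6,7}->{1,2,4,5,6}; W {1,2,3,4,6,7}->{2,3,4,6,7}
Constraint 2 (Z + X = W) on D(Z)={1,2,3} D(X)={1,2,4,5,6} D(W)={2,3,4,6,7}: no change
Constraint 3 (X != W) on D(X)={1,2,4,5,6} D(W)={2,3,4,6,7}: no change
So after all 3 constraints: D(W) = {2,3,4,6,7}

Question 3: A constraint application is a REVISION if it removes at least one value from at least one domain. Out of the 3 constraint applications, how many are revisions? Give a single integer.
Constraint 1 (Z + X = W) on D(Z)={1,2,3} D(X)={1,2,4,5,6,7} D(W)={1,2,3,4,6,7}: X {1,2,4,5,6,7}->{1,2,4,5,6}; W {1,2,3,4,6,7}->{2,3,4,6,7} => REVISION
Constraint 2 (Z + X = W) on D(Z)={1,2,3} D(X)={1,2,4,5,6} D(W)={2,3,4,6,7}: no change => not a revision
Constraint 3 (X != W) on D(X)={1,2,4,5,6} D(W)={2,3,4,6,7}: no change => not a revision
Total revisions = 1

Answer: 1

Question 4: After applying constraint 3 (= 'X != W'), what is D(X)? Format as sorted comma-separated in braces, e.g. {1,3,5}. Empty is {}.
Answer: {1,2,4,5,6}

Derivation:
Constraint 1 (Z + X = W) on D(Z)={1,2,3} D(X)={1,2,4,5,6,7} D(W)={1,2,3,4,6,7}: X {1,2,4,5,6,7}->{1,2,4,5,6}; W {1,2,3,4,6,7}->{2,3,4,6,7}
Constraint 2 (Z + X = W) on D(Z)={1,2,3} D(X)={1,2,4,5,6} D(W)={2,3,4,6,7}: no change
Constraint 3 (X != W) on D(X)={1,2,4,5,6} D(W)={2,3,4,6,7}: no change
So after constraint 3: D(X) = {1,2,4,5,6}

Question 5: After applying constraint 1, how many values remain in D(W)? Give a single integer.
Answer: 5

Derivation:
Constraint 1 (Z + X = W) on D(Z)={1,2,3} D(X)={1,2,4,5,6,7} D(W)={1,2,3,4,6,7}: X {1,2,4,5,6,7}->{1,2,4,5,6}; W {1,2,3,4,6,7}->{2,3,4,6,7}
So after constraint 1: D(W)={2,3,4,6,7}, size = 5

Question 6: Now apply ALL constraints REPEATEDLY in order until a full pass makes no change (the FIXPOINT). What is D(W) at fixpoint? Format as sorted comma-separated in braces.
Answer: {2,3,4,6,7}

Derivation:
pass 0 (initial): D(W)={1,2,3,4,6,7}
pass 1: W {1,2,3,4,6,7}->{2,3,4,6,7}; X {1,2,4,5,6,7}->{1,2,4,5,6}
pass 2: no change
Fixpoint after 2 passes: D(W) = {2,3,4,6,7}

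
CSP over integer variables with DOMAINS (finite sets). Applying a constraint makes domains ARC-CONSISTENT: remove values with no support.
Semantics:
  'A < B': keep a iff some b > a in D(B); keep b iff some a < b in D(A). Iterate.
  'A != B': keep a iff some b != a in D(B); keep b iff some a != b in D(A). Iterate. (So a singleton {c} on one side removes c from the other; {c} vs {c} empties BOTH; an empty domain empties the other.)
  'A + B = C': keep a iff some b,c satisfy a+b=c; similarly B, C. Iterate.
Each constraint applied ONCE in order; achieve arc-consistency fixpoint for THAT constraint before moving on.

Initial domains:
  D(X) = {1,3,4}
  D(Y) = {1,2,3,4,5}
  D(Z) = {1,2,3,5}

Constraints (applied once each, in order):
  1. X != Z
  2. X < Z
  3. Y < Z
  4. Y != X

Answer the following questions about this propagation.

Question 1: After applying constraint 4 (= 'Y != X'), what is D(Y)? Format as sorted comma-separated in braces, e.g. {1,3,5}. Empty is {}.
Constraint 1 (X != Z) on D(X)={1,3,4} D(Z)={1,2,3,5}: no change
Constraint 2 (X < Z) on D(X)={1,3,4} D(Z)={1,2,3,5}: Z {1,2,3,5}->{2,3,5}
Constraint 3 (Y < Z) on D(Y)={1,2,3,4,5} D(Z)={2,3,5}: Y {1,2,3,4,5}->{1,2,3,4}
Constraint 4 (Y != X) on D(Y)={1,2,3,4} D(X)={1,3,4}: no change
So after constraint 4: D(Y) = {1,2,3,4}

Answer: {1,2,3,4}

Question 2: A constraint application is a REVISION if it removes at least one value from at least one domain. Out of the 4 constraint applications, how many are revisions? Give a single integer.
Answer: 2

Derivation:
Constraint 1 (X != Z) on D(X)={1,3,4} D(Z)={1,2,3,5}: no change => not a revision
Constraint 2 (X < Z) on D(X)={1,3,4} D(Z)={1,2,3,5}: Z {1,2,3,5}->{2,3,5} => REVISION
Constraint 3 (Y < Z) on D(Y)={1,2,3,4,5} D(Z)={2,3,5}: Y {1,2,3,4,5}->{1,2,3,4} => REVISION
Constraint 4 (Y != X) on D(Y)={1,2,3,4} D(X)={1,3,4}: no change => not a revision
Total revisions = 2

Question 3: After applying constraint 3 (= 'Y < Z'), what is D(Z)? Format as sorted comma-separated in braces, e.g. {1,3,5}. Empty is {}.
Constraint 1 (X != Z) on D(X)={1,3,4} D(Z)={1,2,3,5}: no change
Constraint 2 (X < Z) on D(X)={1,3,4} D(Z)={1,2,3,5}: Z {1,2,3,5}->{2,3,5}
Constraint 3 (Y < Z) on D(Y)={1,2,3,4,5} D(Z)={2,3,5}: Y {1,2,3,4,5}->{1,2,3,4}
So after constraint 3: D(Z) = {2,3,5}

Answer: {2,3,5}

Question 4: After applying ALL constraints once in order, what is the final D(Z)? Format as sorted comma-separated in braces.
Constraint 1 (X != Z) on D(X)={1,3,4} D(Z)={1,2,3,5}: no change
Constraint 2 (X < Z) on D(X)={1,3,4} D(Z)={1,2,3,5}: Z {1,2,3,5}->{2,3,5}
Constraint 3 (Y < Z) on D(Y)={1,2,3,4,5} D(Z)={2,3,5}: Y {1,2,3,4,5}->{1,2,3,4}
Constraint 4 (Y != X) on D(Y)={1,2,3,4} D(X)={1,3,4}: no change
So after all 4 constraints: D(Z) = {2,3,5}

Answer: {2,3,5}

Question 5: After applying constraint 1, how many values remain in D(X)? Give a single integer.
Answer: 3

Derivation:
Constraint 1 (X != Z) on D(X)={1,3,4} D(Z)={1,2,3,5}: no change
So after constraint 1: D(X)={1,3,4}, size = 3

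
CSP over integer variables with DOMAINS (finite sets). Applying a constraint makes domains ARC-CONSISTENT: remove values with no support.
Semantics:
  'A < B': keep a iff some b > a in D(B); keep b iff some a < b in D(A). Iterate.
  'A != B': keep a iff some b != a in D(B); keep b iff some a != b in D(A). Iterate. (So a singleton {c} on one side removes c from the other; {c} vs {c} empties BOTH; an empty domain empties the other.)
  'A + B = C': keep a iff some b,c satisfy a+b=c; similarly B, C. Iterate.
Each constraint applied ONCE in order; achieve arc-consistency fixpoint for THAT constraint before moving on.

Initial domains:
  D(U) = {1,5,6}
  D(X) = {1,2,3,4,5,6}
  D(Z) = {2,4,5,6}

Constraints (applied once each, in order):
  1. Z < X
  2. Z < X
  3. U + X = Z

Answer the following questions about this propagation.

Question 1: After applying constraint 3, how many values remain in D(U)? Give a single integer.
Answer: 1

Derivation:
Constraint 1 (Z < X) on D(Z)={2,4,5,6} D(X)={1,2,3,4,5,6}: Z {2,4,5,6}->{2,4,5}; X {1,2,3,4,5,6}->{3,4,5,6}
Constraint 2 (Z < X) on D(Z)={2,4,5} D(X)={3,4,5,6}: no change
Constraint 3 (U + X = Z) on D(U)={1,5,6} D(X)={3,4,5,6} D(Z)={2,4,5}: U {1,5,6}->{1}; X {3,4,5,6}->{3,4}; Z {2,4,5}->{4,5}
So after constraint 3: D(U)={1}, size = 1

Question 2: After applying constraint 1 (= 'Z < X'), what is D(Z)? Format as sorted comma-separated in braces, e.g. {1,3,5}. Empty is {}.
Constraint 1 (Z < X) on D(Z)={2,4,5,6} D(X)={1,2,3,4,5,6}: Z {2,4,5,6}->{2,4,5}; X {1,2,3,4,5,6}->{3,4,5,6}
So after constraint 1: D(Z) = {2,4,5}

Answer: {2,4,5}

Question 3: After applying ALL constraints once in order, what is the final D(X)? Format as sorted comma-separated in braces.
Constraint 1 (Z < X) on D(Z)={2,4,5,6} D(X)={1,2,3,4,5,6}: Z {2,4,5,6}->{2,4,5}; X {1,2,3,4,5,6}->{3,4,5,6}
Constraint 2 (Z < X) on D(Z)={2,4,5} D(X)={3,4,5,6}: no change
Constraint 3 (U + X = Z) on D(U)={1,5,6} D(X)={3,4,5,6} D(Z)={2,4,5}: U {1,5,6}->{1}; X {3,4,5,6}->{3,4}; Z {2,4,5}->{4,5}
So after all 3 constraints: D(X) = {3,4}

Answer: {3,4}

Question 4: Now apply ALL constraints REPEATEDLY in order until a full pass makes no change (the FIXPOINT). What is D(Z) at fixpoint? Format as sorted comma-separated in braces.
Answer: {}

Derivation:
pass 0 (initial): D(Z)={2,4,5,6}
pass 1: U {1,5,6}->{1}; X {1,2,3,4,5,6}->{3,4}; Z {2,4,5,6}->{4,5}
pass 2: U {1}->{}; X {3,4}->{}; Z {4,5}->{}
pass 3: no change
Fixpoint after 3 passes: D(Z) = {}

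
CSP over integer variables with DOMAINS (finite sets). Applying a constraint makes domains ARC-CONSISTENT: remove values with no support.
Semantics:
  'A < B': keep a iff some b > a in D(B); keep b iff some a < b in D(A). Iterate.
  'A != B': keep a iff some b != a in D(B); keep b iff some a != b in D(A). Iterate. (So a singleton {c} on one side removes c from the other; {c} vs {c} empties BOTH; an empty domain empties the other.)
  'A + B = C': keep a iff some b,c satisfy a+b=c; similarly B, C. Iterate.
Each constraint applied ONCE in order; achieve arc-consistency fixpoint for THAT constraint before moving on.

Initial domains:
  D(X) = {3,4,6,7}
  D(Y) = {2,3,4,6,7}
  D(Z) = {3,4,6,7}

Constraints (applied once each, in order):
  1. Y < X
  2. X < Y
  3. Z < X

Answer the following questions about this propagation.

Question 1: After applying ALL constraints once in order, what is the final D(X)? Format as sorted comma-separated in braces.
Constraint 1 (Y < X) on D(Y)={2,3,4,6,7} D(X)={3,4,6,7}: Y {2,3,4,6,7}->{2,3,4,6}
Constraint 2 (X < Y) on D(X)={3,4,6,7} D(Y)={2,3,4,6}: X {3,4,6,7}->{3,4}; Y {2,3,4,6}->{4,6}
Constraint 3 (Z < X) on D(Z)={3,4,6,7} D(X)={3,4}: Z {3,4,6,7}->{3}; X {3,4}->{4}
So after all 3 constraints: D(X) = {4}

Answer: {4}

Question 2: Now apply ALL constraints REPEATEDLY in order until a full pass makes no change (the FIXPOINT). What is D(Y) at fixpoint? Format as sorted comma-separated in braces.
Answer: {}

Derivation:
pass 0 (initial): D(Y)={2,3,4,6,7}
pass 1: X {3,4,6,7}->{4}; Y {2,3,4,6,7}->{4,6}; Z {3,4,6,7}->{3}
pass 2: X {4}->{}; Y {4,6}->{}; Z {3}->{}
pass 3: no change
Fixpoint after 3 passes: D(Y) = {}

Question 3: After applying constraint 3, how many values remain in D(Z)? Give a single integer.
Answer: 1

Derivation:
Constraint 1 (Y < X) on D(Y)={2,3,4,6,7} D(X)={3,4,6,7}: Y {2,3,4,6,7}->{2,3,4,6}
Constraint 2 (X < Y) on D(X)={3,4,6,7} D(Y)={2,3,4,6}: X {3,4,6,7}->{3,4}; Y {2,3,4,6}->{4,6}
Constraint 3 (Z < X) on D(Z)={3,4,6,7} D(X)={3,4}: Z {3,4,6,7}->{3}; X {3,4}->{4}
So after constraint 3: D(Z)={3}, size = 1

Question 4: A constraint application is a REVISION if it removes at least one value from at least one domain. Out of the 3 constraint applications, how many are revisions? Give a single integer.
Constraint 1 (Y < X) on D(Y)={2,3,4,6,7} D(X)={3,4,6,7}: Y {2,3,4,6,7}->{2,3,4,6} => REVISION
Constraint 2 (X < Y) on D(X)={3,4,6,7} D(Y)={2,3,4,6}: X {3,4,6,7}->{3,4}; Y {2,3,4,6}->{4,6} => REVISION
Constraint 3 (Z < X) on D(Z)={3,4,6,7} D(X)={3,4}: Z {3,4,6,7}->{3}; X {3,4}->{4} => REVISION
Total revisions = 3

Answer: 3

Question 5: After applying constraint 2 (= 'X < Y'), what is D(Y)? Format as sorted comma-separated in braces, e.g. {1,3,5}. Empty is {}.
Answer: {4,6}

Derivation:
Constraint 1 (Y < X) on D(Y)={2,3,4,6,7} D(X)={3,4,6,7}: Y {2,3,4,6,7}->{2,3,4,6}
Constraint 2 (X < Y) on D(X)={3,4,6,7} D(Y)={2,3,4,6}: X {3,4,6,7}->{3,4}; Y {2,3,4,6}->{4,6}
So after constraint 2: D(Y) = {4,6}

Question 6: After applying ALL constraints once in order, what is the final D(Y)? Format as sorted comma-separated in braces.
Answer: {4,6}

Derivation:
Constraint 1 (Y < X) on D(Y)={2,3,4,6,7} D(X)={3,4,6,7}: Y {2,3,4,6,7}->{2,3,4,6}
Constraint 2 (X < Y) on D(X)={3,4,6,7} D(Y)={2,3,4,6}: X {3,4,6,7}->{3,4}; Y {2,3,4,6}->{4,6}
Constraint 3 (Z < X) on D(Z)={3,4,6,7} D(X)={3,4}: Z {3,4,6,7}->{3}; X {3,4}->{4}
So after all 3 constraints: D(Y) = {4,6}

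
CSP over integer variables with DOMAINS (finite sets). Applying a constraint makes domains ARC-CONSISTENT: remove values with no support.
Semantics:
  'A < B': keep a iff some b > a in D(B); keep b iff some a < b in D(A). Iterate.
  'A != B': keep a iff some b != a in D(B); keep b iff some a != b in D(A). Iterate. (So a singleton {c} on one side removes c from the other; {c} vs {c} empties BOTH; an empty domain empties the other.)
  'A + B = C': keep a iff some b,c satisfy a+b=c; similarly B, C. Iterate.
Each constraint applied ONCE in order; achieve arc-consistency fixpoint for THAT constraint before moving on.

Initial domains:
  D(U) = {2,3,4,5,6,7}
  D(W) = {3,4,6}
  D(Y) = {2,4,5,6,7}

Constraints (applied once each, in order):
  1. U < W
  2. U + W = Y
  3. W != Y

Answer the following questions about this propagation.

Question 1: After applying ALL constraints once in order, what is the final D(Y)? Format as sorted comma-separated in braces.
Constraint 1 (U < W) on D(U)={2,3,4,5,6,7} D(W)={3,4,6}: U {2,3,4,5,6,7}->{2,3,4,5}
Constraint 2 (U + W = Y) on D(U)={2,3,4,5} D(W)={3,4,6} D(Y)={2,4,5,6,7}: U {2,3,4,5}->{2,3,4}; W {3,4,6}->{3,4}; Y {2,4,5,6,7}->{5,6,7}
Constraint 3 (W != Y) on D(W)={3,4} D(Y)={5,6,7}: no change
So after all 3 constraints: D(Y) = {5,6,7}

Answer: {5,6,7}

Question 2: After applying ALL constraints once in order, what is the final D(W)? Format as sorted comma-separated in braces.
Constraint 1 (U < W) on D(U)={2,3,4,5,6,7} D(W)={3,4,6}: U {2,3,4,5,6,7}->{2,3,4,5}
Constraint 2 (U + W = Y) on D(U)={2,3,4,5} D(W)={3,4,6} D(Y)={2,4,5,6,7}: U {2,3,4,5}->{2,3,4}; W {3,4,6}->{3,4}; Y {2,4,5,6,7}->{5,6,7}
Constraint 3 (W != Y) on D(W)={3,4} D(Y)={5,6,7}: no change
So after all 3 constraints: D(W) = {3,4}

Answer: {3,4}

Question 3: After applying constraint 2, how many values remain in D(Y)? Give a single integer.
Answer: 3

Derivation:
Constraint 1 (U < W) on D(U)={2,3,4,5,6,7} D(W)={3,4,6}: U {2,3,4,5,6,7}->{2,3,4,5}
Constraint 2 (U + W = Y) on D(U)={2,3,4,5} D(W)={3,4,6} D(Y)={2,4,5,6,7}: U {2,3,4,5}->{2,3,4}; W {3,4,6}->{3,4}; Y {2,4,5,6,7}->{5,6,7}
So after constraint 2: D(Y)={5,6,7}, size = 3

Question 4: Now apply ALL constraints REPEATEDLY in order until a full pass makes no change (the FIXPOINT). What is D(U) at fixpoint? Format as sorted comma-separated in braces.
pass 0 (initial): D(U)={2,3,4,5,6,7}
pass 1: U {2,3,4,5,6,7}->{2,3,4}; W {3,4,6}->{3,4}; Y {2,4,5,6,7}->{5,6,7}
pass 2: U {2,3,4}->{2,3}
pass 3: no change
Fixpoint after 3 passes: D(U) = {2,3}

Answer: {2,3}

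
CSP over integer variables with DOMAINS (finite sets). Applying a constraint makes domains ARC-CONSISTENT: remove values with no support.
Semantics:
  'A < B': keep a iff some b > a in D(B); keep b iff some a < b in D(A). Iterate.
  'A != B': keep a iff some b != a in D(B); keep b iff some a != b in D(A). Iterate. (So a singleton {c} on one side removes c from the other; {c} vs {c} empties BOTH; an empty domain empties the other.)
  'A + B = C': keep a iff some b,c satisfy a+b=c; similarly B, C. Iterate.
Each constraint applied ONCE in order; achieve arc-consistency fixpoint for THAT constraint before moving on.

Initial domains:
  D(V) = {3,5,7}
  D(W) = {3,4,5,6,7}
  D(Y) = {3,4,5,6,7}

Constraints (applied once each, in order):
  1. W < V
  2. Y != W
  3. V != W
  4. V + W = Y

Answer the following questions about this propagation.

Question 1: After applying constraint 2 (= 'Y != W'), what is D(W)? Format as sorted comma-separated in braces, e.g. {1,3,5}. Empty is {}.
Constraint 1 (W < V) on D(W)={3,4,5,6,7} D(V)={3,5,7}: W {3,4,5,6,7}->{3,4,5,6}; V {3,5,7}->{5,7}
Constraint 2 (Y != W) on D(Y)={3,4,5,6,7} D(W)={3,4,5,6}: no change
So after constraint 2: D(W) = {3,4,5,6}

Answer: {3,4,5,6}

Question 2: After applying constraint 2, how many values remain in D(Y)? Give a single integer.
Answer: 5

Derivation:
Constraint 1 (W < V) on D(W)={3,4,5,6,7} D(V)={3,5,7}: W {3,4,5,6,7}->{3,4,5,6}; V {3,5,7}->{5,7}
Constraint 2 (Y != W) on D(Y)={3,4,5,6,7} D(W)={3,4,5,6}: no change
So after constraint 2: D(Y)={3,4,5,6,7}, size = 5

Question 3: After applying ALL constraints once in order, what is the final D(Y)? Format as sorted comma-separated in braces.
Constraint 1 (W < V) on D(W)={3,4,5,6,7} D(V)={3,5,7}: W {3,4,5,6,7}->{3,4,5,6}; V {3,5,7}->{5,7}
Constraint 2 (Y != W) on D(Y)={3,4,5,6,7} D(W)={3,4,5,6}: no change
Constraint 3 (V != W) on D(V)={5,7} D(W)={3,4,5,6}: no change
Constraint 4 (V + W = Y) on D(V)={5,7} D(W)={3,4,5,6} D(Y)={3,4,5,6,7}: V {5,7}->{}; W {3,4,5,6}->{}; Y {3,4,5,6,7}->{}
So after all 4 constraints: D(Y) = {}

Answer: {}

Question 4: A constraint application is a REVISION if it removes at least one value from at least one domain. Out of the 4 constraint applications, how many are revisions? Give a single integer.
Answer: 2

Derivation:
Constraint 1 (W < V) on D(W)={3,4,5,6,7} D(V)={3,5,7}: W {3,4,5,6,7}->{3,4,5,6}; V {3,5,7}->{5,7} => REVISION
Constraint 2 (Y != W) on D(Y)={3,4,5,6,7} D(W)={3,4,5,6}: no change => not a revision
Constraint 3 (V != W) on D(V)={5,7} D(W)={3,4,5,6}: no change => not a revision
Constraint 4 (V + W = Y) on D(V)={5,7} D(W)={3,4,5,6} D(Y)={3,4,5,6,7}: V {5,7}->{}; W {3,4,5,6}->{}; Y {3,4,5,6,7}->{} => REVISION
Total revisions = 2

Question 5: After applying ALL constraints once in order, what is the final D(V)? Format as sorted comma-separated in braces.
Constraint 1 (W < V) on D(W)={3,4,5,6,7} D(V)={3,5,7}: W {3,4,5,6,7}->{3,4,5,6}; V {3,5,7}->{5,7}
Constraint 2 (Y != W) on D(Y)={3,4,5,6,7} D(W)={3,4,5,6}: no change
Constraint 3 (V != W) on D(V)={5,7} D(W)={3,4,5,6}: no change
Constraint 4 (V + W = Y) on D(V)={5,7} D(W)={3,4,5,6} D(Y)={3,4,5,6,7}: V {5,7}->{}; W {3,4,5,6}->{}; Y {3,4,5,6,7}->{}
So after all 4 constraints: D(V) = {}

Answer: {}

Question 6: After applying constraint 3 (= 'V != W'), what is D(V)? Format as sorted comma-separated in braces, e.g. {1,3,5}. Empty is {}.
Constraint 1 (W < V) on D(W)={3,4,5,6,7} D(V)={3,5,7}: W {3,4,5,6,7}->{3,4,5,6}; V {3,5,7}->{5,7}
Constraint 2 (Y != W) on D(Y)={3,4,5,6,7} D(W)={3,4,5,6}: no change
Constraint 3 (V != W) on D(V)={5,7} D(W)={3,4,5,6}: no change
So after constraint 3: D(V) = {5,7}

Answer: {5,7}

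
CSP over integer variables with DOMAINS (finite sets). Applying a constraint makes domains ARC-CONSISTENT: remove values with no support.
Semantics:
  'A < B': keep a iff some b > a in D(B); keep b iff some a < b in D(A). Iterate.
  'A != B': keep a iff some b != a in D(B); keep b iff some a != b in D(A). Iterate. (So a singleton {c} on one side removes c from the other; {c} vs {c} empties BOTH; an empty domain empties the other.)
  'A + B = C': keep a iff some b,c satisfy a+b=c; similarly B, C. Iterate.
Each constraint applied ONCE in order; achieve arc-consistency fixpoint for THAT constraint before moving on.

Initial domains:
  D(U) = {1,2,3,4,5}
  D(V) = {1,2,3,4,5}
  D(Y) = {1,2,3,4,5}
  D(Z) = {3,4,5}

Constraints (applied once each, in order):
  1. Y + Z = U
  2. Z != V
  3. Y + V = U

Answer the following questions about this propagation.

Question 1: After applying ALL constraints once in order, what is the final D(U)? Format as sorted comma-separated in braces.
Answer: {4,5}

Derivation:
Constraint 1 (Y + Z = U) on D(Y)={1,2,3,4,5} D(Z)={3,4,5} D(U)={1,2,3,4,5}: Y {1,2,3,4,5}->{1,2}; Z {3,4,5}->{3,4}; U {1,2,3,4,5}->{4,5}
Constraint 2 (Z != V) on D(Z)={3,4} D(V)={1,2,3,4,5}: no change
Constraint 3 (Y + V = U) on D(Y)={1,2} D(V)={1,2,3,4,5} D(U)={4,5}: V {1,2,3,4,5}->{2,3,4}
So after all 3 constraints: D(U) = {4,5}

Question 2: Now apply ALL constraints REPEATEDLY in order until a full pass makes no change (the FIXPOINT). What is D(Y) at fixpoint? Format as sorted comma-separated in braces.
pass 0 (initial): D(Y)={1,2,3,4,5}
pass 1: U {1,2,3,4,5}->{4,5}; V {1,2,3,4,5}->{2,3,4}; Y {1,2,3,4,5}->{1,2}; Z {3,4,5}->{3,4}
pass 2: no change
Fixpoint after 2 passes: D(Y) = {1,2}

Answer: {1,2}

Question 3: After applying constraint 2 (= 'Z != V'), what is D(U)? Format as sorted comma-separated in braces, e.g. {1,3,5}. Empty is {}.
Constraint 1 (Y + Z = U) on D(Y)={1,2,3,4,5} D(Z)={3,4,5} D(U)={1,2,3,4,5}: Y {1,2,3,4,5}->{1,2}; Z {3,4,5}->{3,4}; U {1,2,3,4,5}->{4,5}
Constraint 2 (Z != V) on D(Z)={3,4} D(V)={1,2,3,4,5}: no change
So after constraint 2: D(U) = {4,5}

Answer: {4,5}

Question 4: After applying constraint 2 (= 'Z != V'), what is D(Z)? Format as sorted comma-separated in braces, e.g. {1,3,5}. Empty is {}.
Constraint 1 (Y + Z = U) on D(Y)={1,2,3,4,5} D(Z)={3,4,5} D(U)={1,2,3,4,5}: Y {1,2,3,4,5}->{1,2}; Z {3,4,5}->{3,4}; U {1,2,3,4,5}->{4,5}
Constraint 2 (Z != V) on D(Z)={3,4} D(V)={1,2,3,4,5}: no change
So after constraint 2: D(Z) = {3,4}

Answer: {3,4}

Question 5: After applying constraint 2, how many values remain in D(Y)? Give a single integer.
Constraint 1 (Y + Z = U) on D(Y)={1,2,3,4,5} D(Z)={3,4,5} D(U)={1,2,3,4,5}: Y {1,2,3,4,5}->{1,2}; Z {3,4,5}->{3,4}; U {1,2,3,4,5}->{4,5}
Constraint 2 (Z != V) on D(Z)={3,4} D(V)={1,2,3,4,5}: no change
So after constraint 2: D(Y)={1,2}, size = 2

Answer: 2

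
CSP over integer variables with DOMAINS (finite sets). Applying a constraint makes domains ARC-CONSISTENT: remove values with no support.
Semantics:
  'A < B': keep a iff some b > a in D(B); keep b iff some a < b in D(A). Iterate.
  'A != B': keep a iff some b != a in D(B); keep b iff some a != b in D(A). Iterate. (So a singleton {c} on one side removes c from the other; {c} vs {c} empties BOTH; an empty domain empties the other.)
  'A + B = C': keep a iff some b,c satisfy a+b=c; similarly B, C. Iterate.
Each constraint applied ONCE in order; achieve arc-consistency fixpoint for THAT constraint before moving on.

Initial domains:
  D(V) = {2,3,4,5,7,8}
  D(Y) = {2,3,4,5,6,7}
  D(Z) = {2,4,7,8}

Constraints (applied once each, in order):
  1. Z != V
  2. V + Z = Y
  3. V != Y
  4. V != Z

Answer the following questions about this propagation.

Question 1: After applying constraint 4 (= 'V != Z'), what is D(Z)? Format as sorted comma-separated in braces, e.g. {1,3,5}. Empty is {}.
Answer: {2,4}

Derivation:
Constraint 1 (Z != V) on D(Z)={2,4,7,8} D(V)={2,3,4,5,7,8}: no change
Constraint 2 (V + Z = Y) on D(V)={2,3,4,5,7,8} D(Z)={2,4,7,8} D(Y)={2,3,4,5,6,7}: V {2,3,4,5,7,8}->{2,3,4,5}; Z {2,4,7,8}->{2,4}; Y {2,3,4,5,6,7}->{4,5,6,7}
Constraint 3 (V != Y) on D(V)={2,3,4,5} D(Y)={4,5,6,7}: no change
Constraint 4 (V != Z) on D(V)={2,3,4,5} D(Z)={2,4}: no change
So after constraint 4: D(Z) = {2,4}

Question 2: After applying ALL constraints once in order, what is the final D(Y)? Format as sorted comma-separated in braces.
Answer: {4,5,6,7}

Derivation:
Constraint 1 (Z != V) on D(Z)={2,4,7,8} D(V)={2,3,4,5,7,8}: no change
Constraint 2 (V + Z = Y) on D(V)={2,3,4,5,7,8} D(Z)={2,4,7,8} D(Y)={2,3,4,5,6,7}: V {2,3,4,5,7,8}->{2,3,4,5}; Z {2,4,7,8}->{2,4}; Y {2,3,4,5,6,7}->{4,5,6,7}
Constraint 3 (V != Y) on D(V)={2,3,4,5} D(Y)={4,5,6,7}: no change
Constraint 4 (V != Z) on D(V)={2,3,4,5} D(Z)={2,4}: no change
So after all 4 constraints: D(Y) = {4,5,6,7}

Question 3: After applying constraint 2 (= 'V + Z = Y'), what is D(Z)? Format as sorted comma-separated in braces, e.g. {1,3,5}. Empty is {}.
Answer: {2,4}

Derivation:
Constraint 1 (Z != V) on D(Z)={2,4,7,8} D(V)={2,3,4,5,7,8}: no change
Constraint 2 (V + Z = Y) on D(V)={2,3,4,5,7,8} D(Z)={2,4,7,8} D(Y)={2,3,4,5,6,7}: V {2,3,4,5,7,8}->{2,3,4,5}; Z {2,4,7,8}->{2,4}; Y {2,3,4,5,6,7}->{4,5,6,7}
So after constraint 2: D(Z) = {2,4}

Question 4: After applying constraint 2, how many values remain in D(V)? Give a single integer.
Constraint 1 (Z != V) on D(Z)={2,4,7,8} D(V)={2,3,4,5,7,8}: no change
Constraint 2 (V + Z = Y) on D(V)={2,3,4,5,7,8} D(Z)={2,4,7,8} D(Y)={2,3,4,5,6,7}: V {2,3,4,5,7,8}->{2,3,4,5}; Z {2,4,7,8}->{2,4}; Y {2,3,4,5,6,7}->{4,5,6,7}
So after constraint 2: D(V)={2,3,4,5}, size = 4

Answer: 4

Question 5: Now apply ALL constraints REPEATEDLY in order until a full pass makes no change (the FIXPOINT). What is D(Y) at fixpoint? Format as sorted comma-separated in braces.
pass 0 (initial): D(Y)={2,3,4,5,6,7}
pass 1: V {2,3,4,5,7,8}->{2,3,4,5}; Y {2,3,4,5,6,7}->{4,5,6,7}; Z {2,4,7,8}->{2,4}
pass 2: no change
Fixpoint after 2 passes: D(Y) = {4,5,6,7}

Answer: {4,5,6,7}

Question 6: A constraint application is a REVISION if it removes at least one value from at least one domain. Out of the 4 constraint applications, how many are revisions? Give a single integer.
Constraint 1 (Z != V) on D(Z)={2,4,7,8} D(V)={2,3,4,5,7,8}: no change => not a revision
Constraint 2 (V + Z = Y) on D(V)={2,3,4,5,7,8} D(Z)={2,4,7,8} D(Y)={2,3,4,5,6,7}: V {2,3,4,5,7,8}->{2,3,4,5}; Z {2,4,7,8}->{2,4}; Y {2,3,4,5,6,7}->{4,5,6,7} => REVISION
Constraint 3 (V != Y) on D(V)={2,3,4,5} D(Y)={4,5,6,7}: no change => not a revision
Constraint 4 (V != Z) on D(V)={2,3,4,5} D(Z)={2,4}: no change => not a revision
Total revisions = 1

Answer: 1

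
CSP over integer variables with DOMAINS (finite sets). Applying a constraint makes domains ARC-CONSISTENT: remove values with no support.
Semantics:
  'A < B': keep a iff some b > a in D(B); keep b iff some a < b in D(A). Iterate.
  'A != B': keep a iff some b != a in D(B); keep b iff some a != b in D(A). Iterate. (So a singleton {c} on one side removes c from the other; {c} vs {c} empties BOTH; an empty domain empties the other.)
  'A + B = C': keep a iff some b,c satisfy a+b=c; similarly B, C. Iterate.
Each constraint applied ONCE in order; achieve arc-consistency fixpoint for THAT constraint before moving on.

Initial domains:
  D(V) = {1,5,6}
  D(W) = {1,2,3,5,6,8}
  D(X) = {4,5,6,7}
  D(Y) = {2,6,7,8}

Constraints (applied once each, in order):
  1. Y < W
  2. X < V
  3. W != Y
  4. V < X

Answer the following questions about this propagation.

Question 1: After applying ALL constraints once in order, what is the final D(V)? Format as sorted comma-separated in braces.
Answer: {}

Derivation:
Constraint 1 (Y < W) on D(Y)={2,6,7,8} D(W)={1,2,3,5,6,8}: Y {2,6,7,8}->{2,6,7}; W {1,2,3,5,6,8}->{3,5,6,8}
Constraint 2 (X < V) on D(X)={4,5,6,7} D(V)={1,5,6}: X {4,5,6,7}->{4,5}; V {1,5,6}->{5,6}
Constraint 3 (W != Y) on D(W)={3,5,6,8} D(Y)={2,6,7}: no change
Constraint 4 (V < X) on D(V)={5,6} D(X)={4,5}: V {5,6}->{}; X {4,5}->{}
So after all 4 constraints: D(V) = {}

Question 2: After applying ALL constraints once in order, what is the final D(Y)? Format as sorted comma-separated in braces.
Constraint 1 (Y < W) on D(Y)={2,6,7,8} D(W)={1,2,3,5,6,8}: Y {2,6,7,8}->{2,6,7}; W {1,2,3,5,6,8}->{3,5,6,8}
Constraint 2 (X < V) on D(X)={4,5,6,7} D(V)={1,5,6}: X {4,5,6,7}->{4,5}; V {1,5,6}->{5,6}
Constraint 3 (W != Y) on D(W)={3,5,6,8} D(Y)={2,6,7}: no change
Constraint 4 (V < X) on D(V)={5,6} D(X)={4,5}: V {5,6}->{}; X {4,5}->{}
So after all 4 constraints: D(Y) = {2,6,7}

Answer: {2,6,7}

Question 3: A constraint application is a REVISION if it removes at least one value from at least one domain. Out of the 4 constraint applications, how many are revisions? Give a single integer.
Answer: 3

Derivation:
Constraint 1 (Y < W) on D(Y)={2,6,7,8} D(W)={1,2,3,5,6,8}: Y {2,6,7,8}->{2,6,7}; W {1,2,3,5,6,8}->{3,5,6,8} => REVISION
Constraint 2 (X < V) on D(X)={4,5,6,7} D(V)={1,5,6}: X {4,5,6,7}->{4,5}; V {1,5,6}->{5,6} => REVISION
Constraint 3 (W != Y) on D(W)={3,5,6,8} D(Y)={2,6,7}: no change => not a revision
Constraint 4 (V < X) on D(V)={5,6} D(X)={4,5}: V {5,6}->{}; X {4,5}->{} => REVISION
Total revisions = 3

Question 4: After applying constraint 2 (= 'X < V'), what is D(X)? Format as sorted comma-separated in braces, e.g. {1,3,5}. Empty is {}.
Constraint 1 (Y < W) on D(Y)={2,6,7,8} D(W)={1,2,3,5,6,8}: Y {2,6,7,8}->{2,6,7}; W {1,2,3,5,6,8}->{3,5,6,8}
Constraint 2 (X < V) on D(X)={4,5,6,7} D(V)={1,5,6}: X {4,5,6,7}->{4,5}; V {1,5,6}->{5,6}
So after constraint 2: D(X) = {4,5}

Answer: {4,5}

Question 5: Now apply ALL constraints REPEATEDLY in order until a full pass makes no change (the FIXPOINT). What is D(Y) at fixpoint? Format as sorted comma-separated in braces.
Answer: {2,6,7}

Derivation:
pass 0 (initial): D(Y)={2,6,7,8}
pass 1: V {1,5,6}->{}; W {1,2,3,5,6,8}->{3,5,6,8}; X {4,5,6,7}->{}; Y {2,6,7,8}->{2,6,7}
pass 2: no change
Fixpoint after 2 passes: D(Y) = {2,6,7}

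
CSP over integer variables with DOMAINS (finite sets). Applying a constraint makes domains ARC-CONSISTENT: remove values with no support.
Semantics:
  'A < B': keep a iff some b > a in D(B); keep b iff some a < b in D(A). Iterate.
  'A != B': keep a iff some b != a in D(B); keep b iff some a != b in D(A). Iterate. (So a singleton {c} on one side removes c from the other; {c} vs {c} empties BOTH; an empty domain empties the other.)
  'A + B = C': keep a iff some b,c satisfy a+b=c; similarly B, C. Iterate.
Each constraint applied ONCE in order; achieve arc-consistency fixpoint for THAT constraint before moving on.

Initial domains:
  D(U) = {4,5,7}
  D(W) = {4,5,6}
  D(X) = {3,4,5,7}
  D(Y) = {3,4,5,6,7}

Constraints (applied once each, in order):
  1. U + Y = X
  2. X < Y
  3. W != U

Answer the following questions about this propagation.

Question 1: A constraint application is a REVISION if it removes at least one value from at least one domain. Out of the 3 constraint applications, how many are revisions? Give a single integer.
Constraint 1 (U + Y = X) on D(U)={4,5,7} D(Y)={3,4,5,6,7} D(X)={3,4,5,7}: U {4,5,7}->{4}; Y {3,4,5,6,7}->{3}; X {3,4,5,7}->{7} => REVISION
Constraint 2 (X < Y) on D(X)={7} D(Y)={3}: X {7}->{}; Y {3}->{} => REVISION
Constraint 3 (W != U) on D(W)={4,5,6} D(U)={4}: W {4,5,6}->{5,6} => REVISION
Total revisions = 3

Answer: 3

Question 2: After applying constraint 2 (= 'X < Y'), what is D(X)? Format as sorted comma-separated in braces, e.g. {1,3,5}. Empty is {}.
Answer: {}

Derivation:
Constraint 1 (U + Y = X) on D(U)={4,5,7} D(Y)={3,4,5,6,7} D(X)={3,4,5,7}: U {4,5,7}->{4}; Y {3,4,5,6,7}->{3}; X {3,4,5,7}->{7}
Constraint 2 (X < Y) on D(X)={7} D(Y)={3}: X {7}->{}; Y {3}->{}
So after constraint 2: D(X) = {}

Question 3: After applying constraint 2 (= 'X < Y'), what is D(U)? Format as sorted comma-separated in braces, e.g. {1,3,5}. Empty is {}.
Answer: {4}

Derivation:
Constraint 1 (U + Y = X) on D(U)={4,5,7} D(Y)={3,4,5,6,7} D(X)={3,4,5,7}: U {4,5,7}->{4}; Y {3,4,5,6,7}->{3}; X {3,4,5,7}->{7}
Constraint 2 (X < Y) on D(X)={7} D(Y)={3}: X {7}->{}; Y {3}->{}
So after constraint 2: D(U) = {4}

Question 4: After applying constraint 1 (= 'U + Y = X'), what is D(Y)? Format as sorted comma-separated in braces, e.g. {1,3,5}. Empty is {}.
Constraint 1 (U + Y = X) on D(U)={4,5,7} D(Y)={3,4,5,6,7} D(X)={3,4,5,7}: U {4,5,7}->{4}; Y {3,4,5,6,7}->{3}; X {3,4,5,7}->{7}
So after constraint 1: D(Y) = {3}

Answer: {3}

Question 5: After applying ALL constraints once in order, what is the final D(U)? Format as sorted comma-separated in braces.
Constraint 1 (U + Y = X) on D(U)={4,5,7} D(Y)={3,4,5,6,7} D(X)={3,4,5,7}: U {4,5,7}->{4}; Y {3,4,5,6,7}->{3}; X {3,4,5,7}->{7}
Constraint 2 (X < Y) on D(X)={7} D(Y)={3}: X {7}->{}; Y {3}->{}
Constraint 3 (W != U) on D(W)={4,5,6} D(U)={4}: W {4,5,6}->{5,6}
So after all 3 constraints: D(U) = {4}

Answer: {4}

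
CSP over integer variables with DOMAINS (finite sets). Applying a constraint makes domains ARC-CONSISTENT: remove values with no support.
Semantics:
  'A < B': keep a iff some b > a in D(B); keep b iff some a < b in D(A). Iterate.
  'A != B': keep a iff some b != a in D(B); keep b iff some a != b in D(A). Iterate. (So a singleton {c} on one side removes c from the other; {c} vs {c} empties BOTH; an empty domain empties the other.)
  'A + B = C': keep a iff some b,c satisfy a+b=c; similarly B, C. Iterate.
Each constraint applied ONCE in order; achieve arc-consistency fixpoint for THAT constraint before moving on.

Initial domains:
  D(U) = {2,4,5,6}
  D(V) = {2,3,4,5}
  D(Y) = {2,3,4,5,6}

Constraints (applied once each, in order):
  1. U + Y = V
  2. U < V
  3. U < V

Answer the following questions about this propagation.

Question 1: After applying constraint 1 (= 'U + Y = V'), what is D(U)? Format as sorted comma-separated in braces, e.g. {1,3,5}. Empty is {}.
Constraint 1 (U + Y = V) on D(U)={2,4,5,6} D(Y)={2,3,4,5,6} D(V)={2,3,4,5}: U {2,4,5,6}->{2}; Y {2,3,4,5,6}->{2,3}; V {2,3,4,5}->{4,5}
So after constraint 1: D(U) = {2}

Answer: {2}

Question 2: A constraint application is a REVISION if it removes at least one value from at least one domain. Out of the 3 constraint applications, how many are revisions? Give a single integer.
Answer: 1

Derivation:
Constraint 1 (U + Y = V) on D(U)={2,4,5,6} D(Y)={2,3,4,5,6} D(V)={2,3,4,5}: U {2,4,5,6}->{2}; Y {2,3,4,5,6}->{2,3}; V {2,3,4,5}->{4,5} => REVISION
Constraint 2 (U < V) on D(U)={2} D(V)={4,5}: no change => not a revision
Constraint 3 (U < V) on D(U)={2} D(V)={4,5}: no change => not a revision
Total revisions = 1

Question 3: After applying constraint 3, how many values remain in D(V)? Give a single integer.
Constraint 1 (U + Y = V) on D(U)={2,4,5,6} D(Y)={2,3,4,5,6} D(V)={2,3,4,5}: U {2,4,5,6}->{2}; Y {2,3,4,5,6}->{2,3}; V {2,3,4,5}->{4,5}
Constraint 2 (U < V) on D(U)={2} D(V)={4,5}: no change
Constraint 3 (U < V) on D(U)={2} D(V)={4,5}: no change
So after constraint 3: D(V)={4,5}, size = 2

Answer: 2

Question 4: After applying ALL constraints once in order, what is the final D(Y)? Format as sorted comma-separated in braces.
Answer: {2,3}

Derivation:
Constraint 1 (U + Y = V) on D(U)={2,4,5,6} D(Y)={2,3,4,5,6} D(V)={2,3,4,5}: U {2,4,5,6}->{2}; Y {2,3,4,5,6}->{2,3}; V {2,3,4,5}->{4,5}
Constraint 2 (U < V) on D(U)={2} D(V)={4,5}: no change
Constraint 3 (U < V) on D(U)={2} D(V)={4,5}: no change
So after all 3 constraints: D(Y) = {2,3}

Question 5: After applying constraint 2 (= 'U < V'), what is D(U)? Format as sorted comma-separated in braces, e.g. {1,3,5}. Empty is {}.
Answer: {2}

Derivation:
Constraint 1 (U + Y = V) on D(U)={2,4,5,6} D(Y)={2,3,4,5,6} D(V)={2,3,4,5}: U {2,4,5,6}->{2}; Y {2,3,4,5,6}->{2,3}; V {2,3,4,5}->{4,5}
Constraint 2 (U < V) on D(U)={2} D(V)={4,5}: no change
So after constraint 2: D(U) = {2}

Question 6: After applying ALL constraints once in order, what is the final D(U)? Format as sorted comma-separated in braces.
Answer: {2}

Derivation:
Constraint 1 (U + Y = V) on D(U)={2,4,5,6} D(Y)={2,3,4,5,6} D(V)={2,3,4,5}: U {2,4,5,6}->{2}; Y {2,3,4,5,6}->{2,3}; V {2,3,4,5}->{4,5}
Constraint 2 (U < V) on D(U)={2} D(V)={4,5}: no change
Constraint 3 (U < V) on D(U)={2} D(V)={4,5}: no change
So after all 3 constraints: D(U) = {2}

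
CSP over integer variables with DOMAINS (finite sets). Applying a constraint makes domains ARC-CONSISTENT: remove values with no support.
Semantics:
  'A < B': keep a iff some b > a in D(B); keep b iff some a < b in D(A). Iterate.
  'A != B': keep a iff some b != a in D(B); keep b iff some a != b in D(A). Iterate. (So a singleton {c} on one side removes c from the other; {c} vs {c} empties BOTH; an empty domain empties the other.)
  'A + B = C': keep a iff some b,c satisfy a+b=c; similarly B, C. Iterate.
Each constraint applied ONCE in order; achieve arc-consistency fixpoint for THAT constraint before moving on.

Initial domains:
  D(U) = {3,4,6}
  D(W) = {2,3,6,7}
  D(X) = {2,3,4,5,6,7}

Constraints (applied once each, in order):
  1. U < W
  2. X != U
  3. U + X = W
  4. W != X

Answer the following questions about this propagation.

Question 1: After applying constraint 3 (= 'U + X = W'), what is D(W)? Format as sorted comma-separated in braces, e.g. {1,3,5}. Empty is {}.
Constraint 1 (U < W) on D(U)={3,4,6} D(W)={2,3,6,7}: W {2,3,6,7}->{6,7}
Constraint 2 (X != U) on D(X)={2,3,4,5,6,7} D(U)={3,4,6}: no change
Constraint 3 (U + X = W) on D(U)={3,4,6} D(X)={2,3,4,5,6,7} D(W)={6,7}: U {3,4,6}->{3,4}; X {2,3,4,5,6,7}->{2,3,4}
So after constraint 3: D(W) = {6,7}

Answer: {6,7}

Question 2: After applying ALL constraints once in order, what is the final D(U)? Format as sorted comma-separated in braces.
Answer: {3,4}

Derivation:
Constraint 1 (U < W) on D(U)={3,4,6} D(W)={2,3,6,7}: W {2,3,6,7}->{6,7}
Constraint 2 (X != U) on D(X)={2,3,4,5,6,7} D(U)={3,4,6}: no change
Constraint 3 (U + X = W) on D(U)={3,4,6} D(X)={2,3,4,5,6,7} D(W)={6,7}: U {3,4,6}->{3,4}; X {2,3,4,5,6,7}->{2,3,4}
Constraint 4 (W != X) on D(W)={6,7} D(X)={2,3,4}: no change
So after all 4 constraints: D(U) = {3,4}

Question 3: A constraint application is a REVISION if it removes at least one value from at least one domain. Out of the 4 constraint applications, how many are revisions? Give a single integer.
Constraint 1 (U < W) on D(U)={3,4,6} D(W)={2,3,6,7}: W {2,3,6,7}->{6,7} => REVISION
Constraint 2 (X != U) on D(X)={2,3,4,5,6,7} D(U)={3,4,6}: no change => not a revision
Constraint 3 (U + X = W) on D(U)={3,4,6} D(X)={2,3,4,5,6,7} D(W)={6,7}: U {3,4,6}->{3,4}; X {2,3,4,5,6,7}->{2,3,4} => REVISION
Constraint 4 (W != X) on D(W)={6,7} D(X)={2,3,4}: no change => not a revision
Total revisions = 2

Answer: 2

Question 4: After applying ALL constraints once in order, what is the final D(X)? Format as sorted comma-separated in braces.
Answer: {2,3,4}

Derivation:
Constraint 1 (U < W) on D(U)={3,4,6} D(W)={2,3,6,7}: W {2,3,6,7}->{6,7}
Constraint 2 (X != U) on D(X)={2,3,4,5,6,7} D(U)={3,4,6}: no change
Constraint 3 (U + X = W) on D(U)={3,4,6} D(X)={2,3,4,5,6,7} D(W)={6,7}: U {3,4,6}->{3,4}; X {2,3,4,5,6,7}->{2,3,4}
Constraint 4 (W != X) on D(W)={6,7} D(X)={2,3,4}: no change
So after all 4 constraints: D(X) = {2,3,4}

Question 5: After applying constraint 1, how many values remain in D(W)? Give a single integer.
Constraint 1 (U < W) on D(U)={3,4,6} D(W)={2,3,6,7}: W {2,3,6,7}->{6,7}
So after constraint 1: D(W)={6,7}, size = 2

Answer: 2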